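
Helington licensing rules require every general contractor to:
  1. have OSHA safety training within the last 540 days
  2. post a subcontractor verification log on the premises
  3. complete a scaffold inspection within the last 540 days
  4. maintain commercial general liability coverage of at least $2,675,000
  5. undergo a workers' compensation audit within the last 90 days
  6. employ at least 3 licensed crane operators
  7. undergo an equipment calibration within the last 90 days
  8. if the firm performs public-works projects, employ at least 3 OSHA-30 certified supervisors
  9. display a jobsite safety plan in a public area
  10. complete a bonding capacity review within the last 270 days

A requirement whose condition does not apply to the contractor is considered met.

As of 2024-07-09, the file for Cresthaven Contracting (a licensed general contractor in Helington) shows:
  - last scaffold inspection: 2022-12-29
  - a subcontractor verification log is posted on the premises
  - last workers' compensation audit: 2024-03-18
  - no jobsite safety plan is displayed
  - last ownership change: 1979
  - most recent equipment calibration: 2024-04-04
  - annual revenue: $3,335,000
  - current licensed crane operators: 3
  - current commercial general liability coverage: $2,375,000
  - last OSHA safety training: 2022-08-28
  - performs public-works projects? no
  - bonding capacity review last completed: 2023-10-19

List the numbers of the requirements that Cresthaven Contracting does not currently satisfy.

1. OSHA safety training 681 days ago vs limit 540 → not met
2. subcontractor verification log present → met
3. scaffold inspection 558 days ago vs limit 540 → not met
4. commercial general liability coverage $2,375,000 < $2,675,000 → not met
5. workers' compensation audit 113 days ago vs limit 90 → not met
6. licensed crane operators 3 ≥ 3 → met
7. equipment calibration 96 days ago vs limit 90 → not met
8. condition 'performs public-works projects' does not hold → requirement n/a → met
9. jobsite safety plan absent → not met
10. bonding capacity review 264 days ago vs limit 270 → met
Not met: 1, 3, 4, 5, 7, 9

1, 3, 4, 5, 7, 9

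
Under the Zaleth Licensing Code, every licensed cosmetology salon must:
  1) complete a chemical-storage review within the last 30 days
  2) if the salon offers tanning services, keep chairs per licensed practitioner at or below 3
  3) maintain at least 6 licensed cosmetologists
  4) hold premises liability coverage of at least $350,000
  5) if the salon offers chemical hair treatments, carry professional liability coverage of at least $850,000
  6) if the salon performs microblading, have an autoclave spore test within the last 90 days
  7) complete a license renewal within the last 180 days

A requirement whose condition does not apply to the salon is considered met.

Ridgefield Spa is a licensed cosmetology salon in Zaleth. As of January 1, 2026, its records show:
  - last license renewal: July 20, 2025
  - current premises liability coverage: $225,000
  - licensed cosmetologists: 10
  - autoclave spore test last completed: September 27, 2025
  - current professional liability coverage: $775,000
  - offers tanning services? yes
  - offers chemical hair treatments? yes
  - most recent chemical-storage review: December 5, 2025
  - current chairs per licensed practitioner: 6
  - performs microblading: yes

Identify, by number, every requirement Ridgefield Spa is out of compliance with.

2, 4, 5, 6

1. chemical-storage review 27 days ago vs limit 30 → met
2. condition 'offers tanning services' holds; chairs per licensed practitioner 6 > 3 → not met
3. licensed cosmetologists 10 ≥ 6 → met
4. premises liability coverage $225,000 < $350,000 → not met
5. condition 'offers chemical hair treatments' holds; professional liability coverage $775,000 < $850,000 → not met
6. condition 'performs microblading' holds; autoclave spore test 96 days ago vs limit 90 → not met
7. license renewal 165 days ago vs limit 180 → met
Not met: 2, 4, 5, 6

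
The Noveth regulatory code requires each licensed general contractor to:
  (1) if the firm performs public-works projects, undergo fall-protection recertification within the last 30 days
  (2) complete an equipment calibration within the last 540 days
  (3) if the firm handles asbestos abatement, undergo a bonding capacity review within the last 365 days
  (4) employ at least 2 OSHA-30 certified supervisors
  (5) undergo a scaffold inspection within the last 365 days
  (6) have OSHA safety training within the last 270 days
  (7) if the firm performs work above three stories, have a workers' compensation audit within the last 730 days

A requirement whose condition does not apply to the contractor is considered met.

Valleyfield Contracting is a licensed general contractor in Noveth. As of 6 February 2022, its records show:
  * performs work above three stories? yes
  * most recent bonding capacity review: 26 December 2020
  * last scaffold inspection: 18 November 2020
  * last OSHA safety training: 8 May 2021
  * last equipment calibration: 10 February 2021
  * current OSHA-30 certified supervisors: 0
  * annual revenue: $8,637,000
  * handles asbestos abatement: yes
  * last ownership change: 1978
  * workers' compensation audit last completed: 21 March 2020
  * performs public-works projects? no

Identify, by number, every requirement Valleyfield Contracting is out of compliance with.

3, 4, 5, 6

1. condition 'performs public-works projects' does not hold → requirement n/a → met
2. equipment calibration 361 days ago vs limit 540 → met
3. condition 'handles asbestos abatement' holds; bonding capacity review 407 days ago vs limit 365 → not met
4. OSHA-30 certified supervisors 0 < 2 → not met
5. scaffold inspection 445 days ago vs limit 365 → not met
6. OSHA safety training 274 days ago vs limit 270 → not met
7. condition 'performs work above three stories' holds; workers' compensation audit 687 days ago vs limit 730 → met
Not met: 3, 4, 5, 6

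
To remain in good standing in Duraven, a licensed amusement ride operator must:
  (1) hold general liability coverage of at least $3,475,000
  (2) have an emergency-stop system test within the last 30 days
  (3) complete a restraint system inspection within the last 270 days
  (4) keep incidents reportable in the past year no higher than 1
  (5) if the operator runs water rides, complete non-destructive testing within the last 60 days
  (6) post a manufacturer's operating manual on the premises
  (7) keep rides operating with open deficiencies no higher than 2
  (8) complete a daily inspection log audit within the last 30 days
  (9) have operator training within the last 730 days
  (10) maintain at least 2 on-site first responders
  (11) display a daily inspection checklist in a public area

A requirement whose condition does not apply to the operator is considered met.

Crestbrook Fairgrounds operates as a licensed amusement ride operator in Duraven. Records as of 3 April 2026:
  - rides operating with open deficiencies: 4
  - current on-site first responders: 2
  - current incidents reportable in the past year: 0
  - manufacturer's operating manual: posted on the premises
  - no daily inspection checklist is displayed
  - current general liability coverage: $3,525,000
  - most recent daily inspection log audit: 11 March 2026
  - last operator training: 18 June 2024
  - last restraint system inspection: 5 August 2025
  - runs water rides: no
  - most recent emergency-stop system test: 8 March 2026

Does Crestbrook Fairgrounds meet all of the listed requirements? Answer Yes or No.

No

1. general liability coverage $3,525,000 ≥ $3,475,000 → met
2. emergency-stop system test 26 days ago vs limit 30 → met
3. restraint system inspection 241 days ago vs limit 270 → met
4. incidents reportable in the past year 0 ≤ 1 → met
5. condition 'runs water rides' does not hold → requirement n/a → met
6. manufacturer's operating manual present → met
7. rides operating with open deficiencies 4 > 2 → not met
8. daily inspection log audit 23 days ago vs limit 30 → met
9. operator training 654 days ago vs limit 730 → met
10. on-site first responders 2 ≥ 2 → met
11. daily inspection checklist absent → not met
Not met: 7, 11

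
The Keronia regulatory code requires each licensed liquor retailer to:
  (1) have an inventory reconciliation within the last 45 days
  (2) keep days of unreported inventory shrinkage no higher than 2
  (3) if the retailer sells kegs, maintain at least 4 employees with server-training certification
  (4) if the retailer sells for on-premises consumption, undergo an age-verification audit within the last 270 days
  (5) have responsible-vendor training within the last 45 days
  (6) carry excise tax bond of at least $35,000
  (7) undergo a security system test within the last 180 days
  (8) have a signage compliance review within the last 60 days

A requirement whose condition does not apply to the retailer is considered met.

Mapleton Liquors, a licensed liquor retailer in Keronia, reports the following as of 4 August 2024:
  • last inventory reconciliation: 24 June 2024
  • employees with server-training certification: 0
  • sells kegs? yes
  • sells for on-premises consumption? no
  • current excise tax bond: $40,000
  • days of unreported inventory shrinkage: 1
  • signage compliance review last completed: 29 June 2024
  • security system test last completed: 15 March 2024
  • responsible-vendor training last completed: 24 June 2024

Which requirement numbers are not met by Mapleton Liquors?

3

1. inventory reconciliation 41 days ago vs limit 45 → met
2. days of unreported inventory shrinkage 1 ≤ 2 → met
3. condition 'sells kegs' holds; employees with server-training certification 0 < 4 → not met
4. condition 'sells for on-premises consumption' does not hold → requirement n/a → met
5. responsible-vendor training 41 days ago vs limit 45 → met
6. excise tax bond $40,000 ≥ $35,000 → met
7. security system test 142 days ago vs limit 180 → met
8. signage compliance review 36 days ago vs limit 60 → met
Not met: 3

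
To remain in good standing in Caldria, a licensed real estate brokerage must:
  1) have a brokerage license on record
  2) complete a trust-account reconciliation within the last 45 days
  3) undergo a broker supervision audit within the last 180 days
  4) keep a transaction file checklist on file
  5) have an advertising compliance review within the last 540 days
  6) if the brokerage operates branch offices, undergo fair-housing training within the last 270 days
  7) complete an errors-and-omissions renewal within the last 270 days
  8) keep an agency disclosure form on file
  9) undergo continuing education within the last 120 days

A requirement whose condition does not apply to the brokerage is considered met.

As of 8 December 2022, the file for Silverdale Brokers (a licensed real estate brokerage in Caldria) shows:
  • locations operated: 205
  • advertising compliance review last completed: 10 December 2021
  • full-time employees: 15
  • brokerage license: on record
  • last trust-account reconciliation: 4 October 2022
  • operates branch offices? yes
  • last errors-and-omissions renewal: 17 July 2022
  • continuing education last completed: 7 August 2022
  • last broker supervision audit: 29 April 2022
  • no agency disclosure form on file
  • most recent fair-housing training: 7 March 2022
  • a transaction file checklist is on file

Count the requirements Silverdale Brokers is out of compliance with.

1. brokerage license present → met
2. trust-account reconciliation 65 days ago vs limit 45 → not met
3. broker supervision audit 223 days ago vs limit 180 → not met
4. transaction file checklist present → met
5. advertising compliance review 363 days ago vs limit 540 → met
6. condition 'operates branch offices' holds; fair-housing training 276 days ago vs limit 270 → not met
7. errors-and-omissions renewal 144 days ago vs limit 270 → met
8. agency disclosure form absent → not met
9. continuing education 123 days ago vs limit 120 → not met
Not met: 5 of 9

5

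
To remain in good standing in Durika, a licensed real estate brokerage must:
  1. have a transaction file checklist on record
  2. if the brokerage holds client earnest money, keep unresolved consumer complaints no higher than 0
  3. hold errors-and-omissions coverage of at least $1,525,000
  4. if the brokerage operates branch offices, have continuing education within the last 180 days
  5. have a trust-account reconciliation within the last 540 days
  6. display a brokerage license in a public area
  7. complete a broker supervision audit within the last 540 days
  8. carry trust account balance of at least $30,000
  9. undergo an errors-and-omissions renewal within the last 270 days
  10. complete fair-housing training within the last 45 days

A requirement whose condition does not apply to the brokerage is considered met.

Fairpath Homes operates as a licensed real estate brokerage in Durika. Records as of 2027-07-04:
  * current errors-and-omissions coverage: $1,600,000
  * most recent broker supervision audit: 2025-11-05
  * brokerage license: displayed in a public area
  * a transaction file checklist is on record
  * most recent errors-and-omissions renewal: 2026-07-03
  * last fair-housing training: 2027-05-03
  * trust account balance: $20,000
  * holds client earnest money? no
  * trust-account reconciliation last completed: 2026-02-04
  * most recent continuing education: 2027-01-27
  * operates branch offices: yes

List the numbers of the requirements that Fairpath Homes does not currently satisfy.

1. transaction file checklist present → met
2. condition 'holds client earnest money' does not hold → requirement n/a → met
3. errors-and-omissions coverage $1,600,000 ≥ $1,525,000 → met
4. condition 'operates branch offices' holds; continuing education 158 days ago vs limit 180 → met
5. trust-account reconciliation 515 days ago vs limit 540 → met
6. brokerage license present → met
7. broker supervision audit 606 days ago vs limit 540 → not met
8. trust account balance $20,000 < $30,000 → not met
9. errors-and-omissions renewal 366 days ago vs limit 270 → not met
10. fair-housing training 62 days ago vs limit 45 → not met
Not met: 7, 8, 9, 10

7, 8, 9, 10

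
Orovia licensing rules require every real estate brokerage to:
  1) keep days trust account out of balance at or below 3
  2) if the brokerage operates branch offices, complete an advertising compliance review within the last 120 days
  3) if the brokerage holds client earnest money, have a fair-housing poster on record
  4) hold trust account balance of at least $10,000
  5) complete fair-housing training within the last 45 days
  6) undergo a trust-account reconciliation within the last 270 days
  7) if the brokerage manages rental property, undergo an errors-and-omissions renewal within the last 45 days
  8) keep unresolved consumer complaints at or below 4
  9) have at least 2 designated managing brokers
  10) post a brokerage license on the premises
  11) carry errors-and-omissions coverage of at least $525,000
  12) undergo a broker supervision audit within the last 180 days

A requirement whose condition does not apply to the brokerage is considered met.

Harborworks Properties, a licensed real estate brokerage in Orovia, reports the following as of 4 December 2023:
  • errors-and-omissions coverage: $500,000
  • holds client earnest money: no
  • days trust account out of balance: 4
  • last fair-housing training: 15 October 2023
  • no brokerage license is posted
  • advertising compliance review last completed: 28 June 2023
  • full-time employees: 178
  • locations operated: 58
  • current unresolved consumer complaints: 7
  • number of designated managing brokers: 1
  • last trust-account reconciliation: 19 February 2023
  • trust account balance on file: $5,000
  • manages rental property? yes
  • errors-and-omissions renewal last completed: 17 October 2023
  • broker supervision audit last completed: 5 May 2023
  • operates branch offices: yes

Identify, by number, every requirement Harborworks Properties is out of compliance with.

1, 2, 4, 5, 6, 7, 8, 9, 10, 11, 12

1. days trust account out of balance 4 > 3 → not met
2. condition 'operates branch offices' holds; advertising compliance review 159 days ago vs limit 120 → not met
3. condition 'holds client earnest money' does not hold → requirement n/a → met
4. trust account balance $5,000 < $10,000 → not met
5. fair-housing training 50 days ago vs limit 45 → not met
6. trust-account reconciliation 288 days ago vs limit 270 → not met
7. condition 'manages rental property' holds; errors-and-omissions renewal 48 days ago vs limit 45 → not met
8. unresolved consumer complaints 7 > 4 → not met
9. designated managing brokers 1 < 2 → not met
10. brokerage license absent → not met
11. errors-and-omissions coverage $500,000 < $525,000 → not met
12. broker supervision audit 213 days ago vs limit 180 → not met
Not met: 1, 2, 4, 5, 6, 7, 8, 9, 10, 11, 12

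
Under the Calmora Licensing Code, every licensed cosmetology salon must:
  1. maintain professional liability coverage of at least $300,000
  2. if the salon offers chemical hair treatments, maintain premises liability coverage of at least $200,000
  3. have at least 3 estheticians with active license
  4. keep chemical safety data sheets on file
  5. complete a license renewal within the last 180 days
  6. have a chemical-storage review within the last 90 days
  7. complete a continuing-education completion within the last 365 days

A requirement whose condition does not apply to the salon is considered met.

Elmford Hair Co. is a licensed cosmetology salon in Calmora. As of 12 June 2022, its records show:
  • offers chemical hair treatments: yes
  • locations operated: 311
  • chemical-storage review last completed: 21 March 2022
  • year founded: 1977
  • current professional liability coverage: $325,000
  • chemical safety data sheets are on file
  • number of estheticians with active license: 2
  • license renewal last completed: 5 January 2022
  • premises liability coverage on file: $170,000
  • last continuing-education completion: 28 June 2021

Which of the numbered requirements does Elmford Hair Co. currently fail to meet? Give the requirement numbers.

2, 3

1. professional liability coverage $325,000 ≥ $300,000 → met
2. condition 'offers chemical hair treatments' holds; premises liability coverage $170,000 < $200,000 → not met
3. estheticians with active license 2 < 3 → not met
4. chemical safety data sheets present → met
5. license renewal 158 days ago vs limit 180 → met
6. chemical-storage review 83 days ago vs limit 90 → met
7. continuing-education completion 349 days ago vs limit 365 → met
Not met: 2, 3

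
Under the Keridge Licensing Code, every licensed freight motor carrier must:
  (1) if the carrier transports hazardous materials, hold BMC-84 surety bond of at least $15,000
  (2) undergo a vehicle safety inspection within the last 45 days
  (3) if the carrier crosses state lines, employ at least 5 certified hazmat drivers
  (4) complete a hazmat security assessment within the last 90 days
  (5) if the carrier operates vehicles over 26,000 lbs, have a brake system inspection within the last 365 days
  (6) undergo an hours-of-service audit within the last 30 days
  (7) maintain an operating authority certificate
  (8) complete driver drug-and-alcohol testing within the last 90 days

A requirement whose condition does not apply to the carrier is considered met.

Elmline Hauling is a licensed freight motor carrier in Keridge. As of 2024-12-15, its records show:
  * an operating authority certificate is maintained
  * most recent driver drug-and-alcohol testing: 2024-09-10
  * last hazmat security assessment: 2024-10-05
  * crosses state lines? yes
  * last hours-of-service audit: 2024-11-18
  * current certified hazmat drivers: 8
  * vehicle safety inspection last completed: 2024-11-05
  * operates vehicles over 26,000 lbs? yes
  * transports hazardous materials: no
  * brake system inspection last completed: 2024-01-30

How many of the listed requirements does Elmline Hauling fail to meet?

1

1. condition 'transports hazardous materials' does not hold → requirement n/a → met
2. vehicle safety inspection 40 days ago vs limit 45 → met
3. condition 'crosses state lines' holds; certified hazmat drivers 8 ≥ 5 → met
4. hazmat security assessment 71 days ago vs limit 90 → met
5. condition 'operates vehicles over 26,000 lbs' holds; brake system inspection 320 days ago vs limit 365 → met
6. hours-of-service audit 27 days ago vs limit 30 → met
7. operating authority certificate present → met
8. driver drug-and-alcohol testing 96 days ago vs limit 90 → not met
Not met: 1 of 8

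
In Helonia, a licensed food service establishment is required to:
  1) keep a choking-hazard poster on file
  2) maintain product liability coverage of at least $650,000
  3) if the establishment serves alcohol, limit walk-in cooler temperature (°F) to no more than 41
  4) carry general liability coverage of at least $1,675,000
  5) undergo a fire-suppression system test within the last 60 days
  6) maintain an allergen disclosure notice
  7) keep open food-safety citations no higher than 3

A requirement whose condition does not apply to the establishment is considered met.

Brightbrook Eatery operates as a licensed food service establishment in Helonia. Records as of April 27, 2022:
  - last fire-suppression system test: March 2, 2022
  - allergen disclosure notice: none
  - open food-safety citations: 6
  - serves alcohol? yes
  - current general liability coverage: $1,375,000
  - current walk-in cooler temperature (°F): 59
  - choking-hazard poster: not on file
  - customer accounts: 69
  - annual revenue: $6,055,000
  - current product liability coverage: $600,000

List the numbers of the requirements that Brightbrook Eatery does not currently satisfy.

1. choking-hazard poster absent → not met
2. product liability coverage $600,000 < $650,000 → not met
3. condition 'serves alcohol' holds; walk-in cooler temperature (°F) 59 > 41 → not met
4. general liability coverage $1,375,000 < $1,675,000 → not met
5. fire-suppression system test 56 days ago vs limit 60 → met
6. allergen disclosure notice absent → not met
7. open food-safety citations 6 > 3 → not met
Not met: 1, 2, 3, 4, 6, 7

1, 2, 3, 4, 6, 7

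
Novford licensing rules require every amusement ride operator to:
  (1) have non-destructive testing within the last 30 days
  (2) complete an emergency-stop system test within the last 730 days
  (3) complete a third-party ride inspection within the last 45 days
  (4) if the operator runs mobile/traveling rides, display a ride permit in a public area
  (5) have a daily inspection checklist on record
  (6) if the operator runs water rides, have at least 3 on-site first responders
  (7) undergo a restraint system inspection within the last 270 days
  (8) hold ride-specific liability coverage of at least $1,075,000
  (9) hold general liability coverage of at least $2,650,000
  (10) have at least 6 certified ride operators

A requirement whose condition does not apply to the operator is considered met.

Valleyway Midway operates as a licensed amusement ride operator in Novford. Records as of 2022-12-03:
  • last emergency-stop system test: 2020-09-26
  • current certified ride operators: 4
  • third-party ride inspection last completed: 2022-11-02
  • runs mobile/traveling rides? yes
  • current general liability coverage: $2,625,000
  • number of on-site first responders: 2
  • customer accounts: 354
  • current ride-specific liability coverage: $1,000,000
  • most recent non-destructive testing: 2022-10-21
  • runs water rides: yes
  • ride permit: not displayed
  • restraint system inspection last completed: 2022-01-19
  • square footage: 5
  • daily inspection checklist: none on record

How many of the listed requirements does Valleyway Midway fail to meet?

1. non-destructive testing 43 days ago vs limit 30 → not met
2. emergency-stop system test 798 days ago vs limit 730 → not met
3. third-party ride inspection 31 days ago vs limit 45 → met
4. condition 'runs mobile/traveling rides' holds; ride permit absent → not met
5. daily inspection checklist absent → not met
6. condition 'runs water rides' holds; on-site first responders 2 < 3 → not met
7. restraint system inspection 318 days ago vs limit 270 → not met
8. ride-specific liability coverage $1,000,000 < $1,075,000 → not met
9. general liability coverage $2,625,000 < $2,650,000 → not met
10. certified ride operators 4 < 6 → not met
Not met: 9 of 10

9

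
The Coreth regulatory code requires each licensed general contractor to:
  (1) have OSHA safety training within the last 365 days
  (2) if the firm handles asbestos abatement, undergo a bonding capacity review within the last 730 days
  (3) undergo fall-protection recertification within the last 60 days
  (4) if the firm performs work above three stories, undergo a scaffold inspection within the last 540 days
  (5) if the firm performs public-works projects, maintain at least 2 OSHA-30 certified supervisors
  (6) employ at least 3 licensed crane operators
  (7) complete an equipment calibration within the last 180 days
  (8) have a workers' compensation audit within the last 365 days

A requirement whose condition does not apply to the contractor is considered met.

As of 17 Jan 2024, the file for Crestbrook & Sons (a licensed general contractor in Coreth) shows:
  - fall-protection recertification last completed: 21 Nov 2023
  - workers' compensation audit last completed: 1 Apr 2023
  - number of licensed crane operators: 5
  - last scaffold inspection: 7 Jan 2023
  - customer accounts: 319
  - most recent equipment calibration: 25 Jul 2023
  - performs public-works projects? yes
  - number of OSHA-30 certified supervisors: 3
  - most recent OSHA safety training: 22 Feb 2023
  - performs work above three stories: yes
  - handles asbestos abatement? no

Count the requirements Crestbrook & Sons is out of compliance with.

0

1. OSHA safety training 329 days ago vs limit 365 → met
2. condition 'handles asbestos abatement' does not hold → requirement n/a → met
3. fall-protection recertification 57 days ago vs limit 60 → met
4. condition 'performs work above three stories' holds; scaffold inspection 375 days ago vs limit 540 → met
5. condition 'performs public-works projects' holds; OSHA-30 certified supervisors 3 ≥ 2 → met
6. licensed crane operators 5 ≥ 3 → met
7. equipment calibration 176 days ago vs limit 180 → met
8. workers' compensation audit 291 days ago vs limit 365 → met
Not met: 0 of 8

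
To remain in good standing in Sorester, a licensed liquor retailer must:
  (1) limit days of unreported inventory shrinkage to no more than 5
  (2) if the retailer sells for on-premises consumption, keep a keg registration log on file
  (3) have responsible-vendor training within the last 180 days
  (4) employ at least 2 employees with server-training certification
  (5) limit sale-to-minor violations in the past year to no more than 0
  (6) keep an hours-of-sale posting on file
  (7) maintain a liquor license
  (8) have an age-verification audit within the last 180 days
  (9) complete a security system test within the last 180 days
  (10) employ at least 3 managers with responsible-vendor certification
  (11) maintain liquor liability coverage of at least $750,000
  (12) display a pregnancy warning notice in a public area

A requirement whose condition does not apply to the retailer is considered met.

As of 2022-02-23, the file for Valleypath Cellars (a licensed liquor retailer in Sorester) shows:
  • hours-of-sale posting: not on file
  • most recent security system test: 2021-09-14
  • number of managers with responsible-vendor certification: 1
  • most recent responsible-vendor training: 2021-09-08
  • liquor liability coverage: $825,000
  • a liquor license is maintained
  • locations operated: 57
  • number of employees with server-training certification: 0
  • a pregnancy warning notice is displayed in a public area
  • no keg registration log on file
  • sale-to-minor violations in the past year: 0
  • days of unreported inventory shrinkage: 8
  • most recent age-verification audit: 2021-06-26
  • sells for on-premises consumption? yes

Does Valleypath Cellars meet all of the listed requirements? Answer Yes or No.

No

1. days of unreported inventory shrinkage 8 > 5 → not met
2. condition 'sells for on-premises consumption' holds; keg registration log absent → not met
3. responsible-vendor training 168 days ago vs limit 180 → met
4. employees with server-training certification 0 < 2 → not met
5. sale-to-minor violations in the past year 0 ≤ 0 → met
6. hours-of-sale posting absent → not met
7. liquor license present → met
8. age-verification audit 242 days ago vs limit 180 → not met
9. security system test 162 days ago vs limit 180 → met
10. managers with responsible-vendor certification 1 < 3 → not met
11. liquor liability coverage $825,000 ≥ $750,000 → met
12. pregnancy warning notice present → met
Not met: 1, 2, 4, 6, 8, 10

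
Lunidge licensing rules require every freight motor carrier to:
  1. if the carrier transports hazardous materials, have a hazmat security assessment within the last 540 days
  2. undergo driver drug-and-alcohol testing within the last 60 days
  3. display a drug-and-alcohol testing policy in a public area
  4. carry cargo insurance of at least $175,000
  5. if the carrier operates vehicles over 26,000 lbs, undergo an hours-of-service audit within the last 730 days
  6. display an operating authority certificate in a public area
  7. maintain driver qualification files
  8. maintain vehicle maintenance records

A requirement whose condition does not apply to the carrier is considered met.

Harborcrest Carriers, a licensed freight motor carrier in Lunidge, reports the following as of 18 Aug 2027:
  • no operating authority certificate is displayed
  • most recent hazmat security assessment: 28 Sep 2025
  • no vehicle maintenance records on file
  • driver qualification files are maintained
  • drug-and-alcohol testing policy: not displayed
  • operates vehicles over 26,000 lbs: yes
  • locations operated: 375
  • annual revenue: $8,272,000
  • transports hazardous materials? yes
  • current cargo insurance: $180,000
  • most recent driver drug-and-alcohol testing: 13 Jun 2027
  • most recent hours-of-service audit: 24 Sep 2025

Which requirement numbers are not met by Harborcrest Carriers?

1, 2, 3, 6, 8

1. condition 'transports hazardous materials' holds; hazmat security assessment 689 days ago vs limit 540 → not met
2. driver drug-and-alcohol testing 66 days ago vs limit 60 → not met
3. drug-and-alcohol testing policy absent → not met
4. cargo insurance $180,000 ≥ $175,000 → met
5. condition 'operates vehicles over 26,000 lbs' holds; hours-of-service audit 693 days ago vs limit 730 → met
6. operating authority certificate absent → not met
7. driver qualification files present → met
8. vehicle maintenance records absent → not met
Not met: 1, 2, 3, 6, 8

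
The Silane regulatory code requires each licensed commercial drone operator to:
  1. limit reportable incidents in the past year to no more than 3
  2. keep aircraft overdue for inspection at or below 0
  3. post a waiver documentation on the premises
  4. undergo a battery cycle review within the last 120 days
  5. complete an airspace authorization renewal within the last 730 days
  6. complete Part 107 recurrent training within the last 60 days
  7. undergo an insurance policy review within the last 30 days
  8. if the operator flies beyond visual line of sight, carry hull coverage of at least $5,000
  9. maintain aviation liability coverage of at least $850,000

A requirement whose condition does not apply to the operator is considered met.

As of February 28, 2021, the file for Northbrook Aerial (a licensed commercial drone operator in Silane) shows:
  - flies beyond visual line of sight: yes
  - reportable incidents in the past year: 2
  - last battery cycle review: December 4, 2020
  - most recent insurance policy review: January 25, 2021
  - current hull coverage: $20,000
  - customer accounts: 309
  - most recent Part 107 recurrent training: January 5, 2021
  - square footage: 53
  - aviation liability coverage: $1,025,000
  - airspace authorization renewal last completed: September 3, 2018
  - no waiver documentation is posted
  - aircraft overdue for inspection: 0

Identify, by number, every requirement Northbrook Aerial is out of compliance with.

1. reportable incidents in the past year 2 ≤ 3 → met
2. aircraft overdue for inspection 0 ≤ 0 → met
3. waiver documentation absent → not met
4. battery cycle review 86 days ago vs limit 120 → met
5. airspace authorization renewal 909 days ago vs limit 730 → not met
6. Part 107 recurrent training 54 days ago vs limit 60 → met
7. insurance policy review 34 days ago vs limit 30 → not met
8. condition 'flies beyond visual line of sight' holds; hull coverage $20,000 ≥ $5,000 → met
9. aviation liability coverage $1,025,000 ≥ $850,000 → met
Not met: 3, 5, 7

3, 5, 7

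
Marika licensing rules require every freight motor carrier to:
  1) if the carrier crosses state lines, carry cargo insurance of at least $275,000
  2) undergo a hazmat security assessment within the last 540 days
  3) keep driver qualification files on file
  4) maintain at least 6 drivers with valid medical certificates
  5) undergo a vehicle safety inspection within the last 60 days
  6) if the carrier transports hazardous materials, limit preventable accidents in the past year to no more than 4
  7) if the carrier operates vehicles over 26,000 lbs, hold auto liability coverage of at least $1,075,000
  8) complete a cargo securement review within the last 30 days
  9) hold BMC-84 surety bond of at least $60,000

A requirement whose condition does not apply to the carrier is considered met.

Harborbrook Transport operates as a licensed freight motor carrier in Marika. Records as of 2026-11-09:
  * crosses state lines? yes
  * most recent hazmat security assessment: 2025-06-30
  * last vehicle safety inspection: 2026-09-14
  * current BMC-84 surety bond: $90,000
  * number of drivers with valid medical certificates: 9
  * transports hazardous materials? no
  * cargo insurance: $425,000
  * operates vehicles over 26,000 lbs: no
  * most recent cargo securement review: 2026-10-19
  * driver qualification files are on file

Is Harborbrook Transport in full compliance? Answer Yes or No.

1. condition 'crosses state lines' holds; cargo insurance $425,000 ≥ $275,000 → met
2. hazmat security assessment 497 days ago vs limit 540 → met
3. driver qualification files present → met
4. drivers with valid medical certificates 9 ≥ 6 → met
5. vehicle safety inspection 56 days ago vs limit 60 → met
6. condition 'transports hazardous materials' does not hold → requirement n/a → met
7. condition 'operates vehicles over 26,000 lbs' does not hold → requirement n/a → met
8. cargo securement review 21 days ago vs limit 30 → met
9. BMC-84 surety bond $90,000 ≥ $60,000 → met
All met.

Yes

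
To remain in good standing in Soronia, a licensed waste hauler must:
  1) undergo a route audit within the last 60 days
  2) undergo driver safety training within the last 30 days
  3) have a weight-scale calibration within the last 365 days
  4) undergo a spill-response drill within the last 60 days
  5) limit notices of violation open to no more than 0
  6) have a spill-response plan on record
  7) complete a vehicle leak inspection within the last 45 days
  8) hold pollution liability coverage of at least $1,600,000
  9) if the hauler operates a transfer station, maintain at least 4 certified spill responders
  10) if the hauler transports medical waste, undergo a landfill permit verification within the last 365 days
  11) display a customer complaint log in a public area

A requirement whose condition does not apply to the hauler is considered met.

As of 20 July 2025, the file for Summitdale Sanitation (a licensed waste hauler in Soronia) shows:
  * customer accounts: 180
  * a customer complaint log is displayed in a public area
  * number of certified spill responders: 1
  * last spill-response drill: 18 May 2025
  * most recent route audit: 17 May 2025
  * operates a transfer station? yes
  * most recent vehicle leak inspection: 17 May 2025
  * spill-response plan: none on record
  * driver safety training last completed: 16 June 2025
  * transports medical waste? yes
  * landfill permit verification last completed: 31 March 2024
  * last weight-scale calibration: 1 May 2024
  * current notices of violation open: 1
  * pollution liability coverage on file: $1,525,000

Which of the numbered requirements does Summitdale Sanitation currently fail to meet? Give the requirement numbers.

1. route audit 64 days ago vs limit 60 → not met
2. driver safety training 34 days ago vs limit 30 → not met
3. weight-scale calibration 445 days ago vs limit 365 → not met
4. spill-response drill 63 days ago vs limit 60 → not met
5. notices of violation open 1 > 0 → not met
6. spill-response plan absent → not met
7. vehicle leak inspection 64 days ago vs limit 45 → not met
8. pollution liability coverage $1,525,000 < $1,600,000 → not met
9. condition 'operates a transfer station' holds; certified spill responders 1 < 4 → not met
10. condition 'transports medical waste' holds; landfill permit verification 476 days ago vs limit 365 → not met
11. customer complaint log present → met
Not met: 1, 2, 3, 4, 5, 6, 7, 8, 9, 10

1, 2, 3, 4, 5, 6, 7, 8, 9, 10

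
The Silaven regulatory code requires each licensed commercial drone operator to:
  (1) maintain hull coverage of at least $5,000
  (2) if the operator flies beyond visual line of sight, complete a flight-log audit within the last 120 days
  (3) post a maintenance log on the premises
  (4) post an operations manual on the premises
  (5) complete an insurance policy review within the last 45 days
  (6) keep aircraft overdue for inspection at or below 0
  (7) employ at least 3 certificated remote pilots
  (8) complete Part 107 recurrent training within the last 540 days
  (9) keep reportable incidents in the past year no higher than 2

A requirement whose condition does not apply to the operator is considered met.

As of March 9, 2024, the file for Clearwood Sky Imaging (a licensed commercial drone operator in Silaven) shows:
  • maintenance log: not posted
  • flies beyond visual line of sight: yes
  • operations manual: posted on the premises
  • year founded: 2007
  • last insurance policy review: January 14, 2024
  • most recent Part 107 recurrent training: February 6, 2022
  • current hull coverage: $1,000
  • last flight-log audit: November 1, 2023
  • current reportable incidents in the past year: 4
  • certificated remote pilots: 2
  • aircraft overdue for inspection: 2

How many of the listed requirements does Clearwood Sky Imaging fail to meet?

8

1. hull coverage $1,000 < $5,000 → not met
2. condition 'flies beyond visual line of sight' holds; flight-log audit 129 days ago vs limit 120 → not met
3. maintenance log absent → not met
4. operations manual present → met
5. insurance policy review 55 days ago vs limit 45 → not met
6. aircraft overdue for inspection 2 > 0 → not met
7. certificated remote pilots 2 < 3 → not met
8. Part 107 recurrent training 762 days ago vs limit 540 → not met
9. reportable incidents in the past year 4 > 2 → not met
Not met: 8 of 9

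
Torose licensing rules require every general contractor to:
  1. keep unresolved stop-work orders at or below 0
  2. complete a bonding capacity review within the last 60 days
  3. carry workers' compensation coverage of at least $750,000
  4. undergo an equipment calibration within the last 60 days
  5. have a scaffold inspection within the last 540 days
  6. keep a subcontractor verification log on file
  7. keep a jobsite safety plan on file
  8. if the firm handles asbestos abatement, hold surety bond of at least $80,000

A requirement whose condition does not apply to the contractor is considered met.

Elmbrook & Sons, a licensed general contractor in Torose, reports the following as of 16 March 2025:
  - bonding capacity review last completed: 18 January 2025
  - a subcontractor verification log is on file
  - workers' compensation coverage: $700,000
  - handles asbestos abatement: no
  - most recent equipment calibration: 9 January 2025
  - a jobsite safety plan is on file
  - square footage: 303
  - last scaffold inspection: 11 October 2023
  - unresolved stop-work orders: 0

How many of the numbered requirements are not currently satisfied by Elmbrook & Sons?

1. unresolved stop-work orders 0 ≤ 0 → met
2. bonding capacity review 57 days ago vs limit 60 → met
3. workers' compensation coverage $700,000 < $750,000 → not met
4. equipment calibration 66 days ago vs limit 60 → not met
5. scaffold inspection 522 days ago vs limit 540 → met
6. subcontractor verification log present → met
7. jobsite safety plan present → met
8. condition 'handles asbestos abatement' does not hold → requirement n/a → met
Not met: 2 of 8

2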